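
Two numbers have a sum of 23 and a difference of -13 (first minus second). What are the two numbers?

first number: 5, second number: 18

Let x = first number, y = second number.
  x + y = 23
  x - y = -13
From equation 1: x = 23 − y.
Substitute into equation 2 and solve: y = 18.
Then x = 5.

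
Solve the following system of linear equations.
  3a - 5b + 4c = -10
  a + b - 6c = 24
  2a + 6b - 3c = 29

a = 4, b = 2, c = -3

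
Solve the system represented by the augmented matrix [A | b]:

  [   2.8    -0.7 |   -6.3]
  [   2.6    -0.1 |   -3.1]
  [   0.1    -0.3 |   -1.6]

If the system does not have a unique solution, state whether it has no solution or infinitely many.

Row-reduce the augmented matrix:
R1 ← R1 / (14/5).
R2 ← R2 − 13/5·R1.
R3 ← R3 − 1/10·R1.
R2 ← R2 / (11/20).
R1 ← R1 + 1/4·R2.
R3 ← R3 + 11/40·R2.
R3 reduces to 0 = 0, so the extra equation is consistent.
Reading off the reduced rows gives x_1 = -1, x_2 = 5.

x_1 = -1, x_2 = 5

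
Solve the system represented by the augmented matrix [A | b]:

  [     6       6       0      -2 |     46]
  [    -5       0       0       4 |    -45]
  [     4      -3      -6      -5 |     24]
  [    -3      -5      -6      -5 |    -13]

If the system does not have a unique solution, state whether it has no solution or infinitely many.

x_1 = 5, x_2 = 1, x_3 = 3, x_4 = -5

Row-reduce the augmented matrix:
R1 ← R1 / (6).
R2 ← R2 + 5·R1.
R3 ← R3 − 4·R1.
R4 ← R4 + 3·R1.
R2 ← R2 / (5).
R1 ← R1 − 1·R2.
R3 ← R3 + 7·R2.
R4 ← R4 + 2·R2.
R3 ← R3 / (-6).
R4 ← R4 + 6·R3.
R4 ← R4 / (-14/3).
R1 ← R1 + 4/5·R4.
R2 ← R2 − 7/15·R4.
R3 ← R3 − 1/15·R4.
Reading off the reduced rows gives x_1 = 5, x_2 = 1, x_3 = 3, x_4 = -5.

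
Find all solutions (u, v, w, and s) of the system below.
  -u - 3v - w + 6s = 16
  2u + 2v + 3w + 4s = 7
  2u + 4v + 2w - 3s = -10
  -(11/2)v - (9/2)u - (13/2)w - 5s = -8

Row-reduce:
R1 ← R1 / (-1).
R2 ← R2 − 2·R1.
R3 ← R3 − 2·R1.
R4 ← R4 + 9/2·R1.
R2 ← R2 / (-4).
R1 ← R1 − 3·R2.
R3 ← R3 + 2·R2.
R4 ← R4 − 8·R2.
R3 ← R3 / (-1/2).
R1 ← R1 − 7/4·R3.
R2 ← R2 + 1/4·R3.
Row 4 reduces to 0 = -2, a contradiction. The system is inconsistent.

no solution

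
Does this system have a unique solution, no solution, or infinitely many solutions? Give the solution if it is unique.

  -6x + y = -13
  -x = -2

x = 2, y = -1

Row-reduce the augmented matrix:
R1 ← R1 / (-6).
R2 ← R2 + 1·R1.
R2 ← R2 / (-1/6).
R1 ← R1 + 1/6·R2.
Reading off the reduced rows gives x = 2, y = -1.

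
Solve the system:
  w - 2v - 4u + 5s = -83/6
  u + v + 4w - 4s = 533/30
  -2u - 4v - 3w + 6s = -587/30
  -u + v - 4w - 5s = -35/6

u = 5/2, v = -1/3, w = 5/2, s = -7/5

Row-reduce the augmented matrix:
R1 ← R1 / (-4).
R2 ← R2 − 1·R1.
R3 ← R3 + 2·R1.
R4 ← R4 + 1·R1.
R2 ← R2 / (1/2).
R1 ← R1 − 1/2·R2.
R3 ← R3 + 3·R2.
R4 ← R4 − 3/2·R2.
R3 ← R3 / (22).
R1 ← R1 + 9/2·R3.
R2 ← R2 − 17/2·R3.
R4 ← R4 + 17·R3.
R4 ← R4 / (-177/22).
R1 ← R1 + 51/44·R4.
R2 ← R2 + 21/44·R4.
R3 ← R3 + 13/22·R4.
Reading off the reduced rows gives u = 5/2, v = -1/3, w = 5/2, s = -7/5.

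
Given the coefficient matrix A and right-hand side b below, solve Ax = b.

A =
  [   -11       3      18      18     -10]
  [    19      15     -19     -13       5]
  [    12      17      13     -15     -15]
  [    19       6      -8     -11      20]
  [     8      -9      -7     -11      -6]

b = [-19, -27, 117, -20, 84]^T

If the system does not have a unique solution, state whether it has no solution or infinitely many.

Row-reduce the augmented matrix:
R1 ← R1 / (-11).
R2 ← R2 − 19·R1.
R3 ← R3 − 12·R1.
R4 ← R4 − 19·R1.
R5 ← R5 − 8·R1.
R2 ← R2 / (222/11).
R1 ← R1 + 3/11·R2.
R3 ← R3 − 223/11·R2.
R4 ← R4 − 123/11·R2.
R5 ← R5 + 75/11·R2.
R3 ← R3 / (4549/222).
R1 ← R1 + 109/74·R3.
R2 ← R2 − 133/222·R3.
R4 ← R4 − 1213/74·R3.
R5 ← R5 − 753/74·R3.
R4 ← R4 / (95055/4549).
R1 ← R1 + 10758/4549·R4.
R2 ← R2 − 5878/4549·R4.
R3 ← R3 + 3005/4549·R4.
R5 ← R5 − 67892/4549·R4.
R5 ← R5 / (-159939/6337).
R1 ← R1 − 13148/6337·R5.
R2 ← R2 + 9328/6337·R5.
R3 ← R3 + 115/6337·R5.
R4 ← R4 − 6184/6337·R5.
Reading off the reduced rows gives x_1 = 2, x_2 = -3, x_3 = 3, x_4 = -4, x_5 = -3.

x_1 = 2, x_2 = -3, x_3 = 3, x_4 = -4, x_5 = -3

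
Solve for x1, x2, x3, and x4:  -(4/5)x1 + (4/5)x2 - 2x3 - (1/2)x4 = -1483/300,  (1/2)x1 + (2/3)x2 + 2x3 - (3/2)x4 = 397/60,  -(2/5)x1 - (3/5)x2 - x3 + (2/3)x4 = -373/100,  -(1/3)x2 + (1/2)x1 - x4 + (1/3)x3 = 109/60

x1 = 5/3, x2 = 4/5, x3 = 9/4, x4 = -1/2

Row-reduce the augmented matrix:
R1 ← R1 / (-4/5).
R2 ← R2 − 1/2·R1.
R3 ← R3 + 2/5·R1.
R4 ← R4 − 1/2·R1.
R2 ← R2 / (7/6).
R1 ← R1 + 1·R2.
R3 ← R3 + 1·R2.
R4 ← R4 − 1/6·R2.
R3 ← R3 / (9/14).
R1 ← R1 − 22/7·R3.
R2 ← R2 − 9/14·R3.
R4 ← R4 + 43/42·R3.
R4 ← R4 / (-335/162).
R1 ← R1 − 59/27·R4.
R2 ← R2 + 11/12·R4.
R3 ← R3 + 107/108·R4.
Reading off the reduced rows gives x1 = 5/3, x2 = 4/5, x3 = 9/4, x4 = -1/2.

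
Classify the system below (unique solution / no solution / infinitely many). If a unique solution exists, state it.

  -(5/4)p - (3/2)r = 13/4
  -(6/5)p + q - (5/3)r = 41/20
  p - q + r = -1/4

Row-reduce the augmented matrix:
R1 ← R1 / (-5/4).
R2 ← R2 + 6/5·R1.
R3 ← R3 − 1·R1.
R3 ← R3 + 1·R2.
R3 ← R3 / (-32/75).
R1 ← R1 − 6/5·R3.
R2 ← R2 + 17/75·R3.
Reading off the reduced rows gives p = 1, q = -7/4, r = -3.

p = 1, q = -7/4, r = -3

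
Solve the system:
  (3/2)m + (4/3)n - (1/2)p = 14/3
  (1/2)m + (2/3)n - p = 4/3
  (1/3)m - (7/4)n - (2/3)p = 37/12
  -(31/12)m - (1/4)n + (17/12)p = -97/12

Row-reduce:
R1 ← R1 / (3/2).
R2 ← R2 − 1/2·R1.
R3 ← R3 − 1/3·R1.
R4 ← R4 + 31/12·R1.
R2 ← R2 / (2/9).
R1 ← R1 − 8/9·R2.
R3 ← R3 + 221/108·R2.
R4 ← R4 − 221/108·R2.
R3 ← R3 / (-395/48).
R1 ← R1 − 3·R3.
R2 ← R2 + 15/4·R3.
R4 ← R4 − 395/48·R3.
Row 4 reduces to 0 = 2, a contradiction. The system is inconsistent.

no solution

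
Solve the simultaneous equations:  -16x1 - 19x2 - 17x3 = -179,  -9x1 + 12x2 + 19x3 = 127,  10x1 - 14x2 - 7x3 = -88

x1 = 1, x2 = 5, x3 = 4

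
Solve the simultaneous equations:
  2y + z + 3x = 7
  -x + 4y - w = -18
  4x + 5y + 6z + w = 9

Row-reduce:
R1 ← R1 / (3).
R2 ← R2 + 1·R1.
R3 ← R3 − 4·R1.
R2 ← R2 / (14/3).
R1 ← R1 − 2/3·R2.
R3 ← R3 − 7/3·R2.
R3 ← R3 / (9/2).
R1 ← R1 − 2/7·R3.
R2 ← R2 − 1/14·R3.
Rank is 3 with 4 unknowns, leaving w free.

infinitely many solutions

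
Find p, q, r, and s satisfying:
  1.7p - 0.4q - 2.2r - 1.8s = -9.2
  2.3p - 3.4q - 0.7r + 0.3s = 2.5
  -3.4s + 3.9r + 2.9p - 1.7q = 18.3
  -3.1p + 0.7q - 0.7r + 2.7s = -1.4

Row-reduce the augmented matrix:
R1 ← R1 / (17/10).
R2 ← R2 − 23/10·R1.
R3 ← R3 − 29/10·R1.
R4 ← R4 + 31/10·R1.
R2 ← R2 / (-243/85).
R1 ← R1 + 4/17·R2.
R3 ← R3 + 173/170·R2.
R4 ← R4 + 1/34·R2.
R3 ← R3 / (739/108).
R1 ← R1 + 40/27·R3.
R2 ← R2 + 43/54·R3.
R4 ← R4 + 2557/540·R3.
R4 ← R4 / (-167633/110850).
R1 ← R1 + 3472/2217·R4.
R2 ← R2 + 12287/11085·R4.
R3 ← R3 + 2111/11085·R4.
Reading off the reduced rows gives p = -2, q = -3, r = 4, s = -1.

p = -2, q = -3, r = 4, s = -1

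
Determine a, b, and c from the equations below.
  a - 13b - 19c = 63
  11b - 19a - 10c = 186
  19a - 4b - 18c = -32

Row-reduce the augmented matrix:
R2 ← R2 + 19·R1.
R3 ← R3 − 19·R1.
R2 ← R2 / (-236).
R1 ← R1 + 13·R2.
R3 ← R3 − 243·R2.
R3 ← R3 / (-9205/236).
R1 ← R1 − 339/236·R3.
R2 ← R2 − 371/236·R3.
Reading off the reduced rows gives a = -6, b = 2, c = -5.

a = -6, b = 2, c = -5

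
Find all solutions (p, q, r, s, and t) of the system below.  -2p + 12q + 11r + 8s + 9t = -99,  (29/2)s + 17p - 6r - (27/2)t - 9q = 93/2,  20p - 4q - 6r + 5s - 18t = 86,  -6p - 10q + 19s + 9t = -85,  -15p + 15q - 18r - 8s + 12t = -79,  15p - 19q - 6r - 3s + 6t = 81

no solution

Row-reduce:
R1 ← R1 / (-2).
R2 ← R2 − 17·R1.
R3 ← R3 − 20·R1.
R4 ← R4 + 6·R1.
R5 ← R5 + 15·R1.
R6 ← R6 − 15·R1.
R2 ← R2 / (93).
R1 ← R1 + 6·R2.
R3 ← R3 − 116·R2.
R4 ← R4 + 46·R2.
R5 ← R5 + 75·R2.
R6 ← R6 − 71·R2.
R3 ← R3 / (-478/93).
R1 ← R1 − 9/62·R3.
R2 ← R2 − 175/186·R3.
R4 ← R4 − 956/93·R3.
R5 ← R5 + 928/31·R3.
R6 ← R6 − 902/93·R3.
Swap R4 and R5.
R4 ← R4 / (49141/478).
R1 ← R1 − 781/956·R4.
R2 ← R2 + 2285/956·R4.
R3 ← R3 − 1665/478·R4.
R6 ← R6 + 19009/478·R4.
Swap R5 and R6.
R5 ← R5 / (1277460/49141).
R1 ← R1 + 174669/196564·R5.
R2 ← R2 − 50079/196564·R5.
R3 ← R3 − 13833/98282·R5.
R4 ← R4 − 16077/49141·R5.
Row 6 reduces to 0 = -6, a contradiction. The system is inconsistent.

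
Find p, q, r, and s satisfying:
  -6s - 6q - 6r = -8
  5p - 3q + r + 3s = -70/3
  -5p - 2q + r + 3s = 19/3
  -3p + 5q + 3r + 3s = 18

p = -8/3, q = 3, r = -2, s = 1/3

Row-reduce the augmented matrix:
Swap R1 and R2.
R1 ← R1 / (5).
R3 ← R3 + 5·R1.
R4 ← R4 + 3·R1.
R2 ← R2 / (-6).
R1 ← R1 + 3/5·R2.
R3 ← R3 + 5·R2.
R4 ← R4 − 16/5·R2.
R3 ← R3 / (7).
R1 ← R1 − 4/5·R3.
R2 ← R2 − 1·R3.
R4 ← R4 − 2/5·R3.
R4 ← R4 / (34/35).
R1 ← R1 + 2/35·R4.
R2 ← R2 + 4/7·R4.
R3 ← R3 − 11/7·R4.
Reading off the reduced rows gives p = -8/3, q = 3, r = -2, s = 1/3.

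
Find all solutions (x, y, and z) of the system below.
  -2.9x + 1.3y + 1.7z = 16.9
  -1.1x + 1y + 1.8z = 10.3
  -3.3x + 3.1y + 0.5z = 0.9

Row-reduce the augmented matrix:
R1 ← R1 / (-29/10).
R2 ← R2 + 11/10·R1.
R3 ← R3 + 33/10·R1.
R2 ← R2 / (147/290).
R1 ← R1 + 13/29·R2.
R3 ← R3 − 47/29·R2.
R3 ← R3 / (-3769/735).
R1 ← R1 − 64/147·R3.
R2 ← R2 − 335/147·R3.
Reading off the reduced rows gives x = -5, y = -6, z = 6.

x = -5, y = -6, z = 6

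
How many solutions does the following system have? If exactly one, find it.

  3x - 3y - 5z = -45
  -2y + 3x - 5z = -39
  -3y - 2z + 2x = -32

Row-reduce the augmented matrix:
R1 ← R1 / (3).
R2 ← R2 − 3·R1.
R3 ← R3 − 2·R1.
R1 ← R1 + 1·R2.
R3 ← R3 + 1·R2.
R3 ← R3 / (4/3).
R1 ← R1 + 5/3·R3.
Reading off the reduced rows gives x = -4, y = 6, z = 3.

x = -4, y = 6, z = 3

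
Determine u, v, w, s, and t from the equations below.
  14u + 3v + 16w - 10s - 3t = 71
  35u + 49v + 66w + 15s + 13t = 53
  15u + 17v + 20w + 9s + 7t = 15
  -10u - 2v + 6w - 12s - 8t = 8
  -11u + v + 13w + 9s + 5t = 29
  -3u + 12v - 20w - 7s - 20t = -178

u = 2, v = -6, w = 4, s = 0, t = 1

Row-reduce the augmented matrix:
R1 ← R1 / (14).
R2 ← R2 − 35·R1.
R3 ← R3 − 15·R1.
R4 ← R4 + 10·R1.
R5 ← R5 + 11·R1.
R6 ← R6 + 3·R1.
R2 ← R2 / (83/2).
R1 ← R1 − 3/14·R2.
R3 ← R3 − 193/14·R2.
R4 ← R4 − 1/7·R2.
R5 ← R5 − 47/14·R2.
R6 ← R6 − 177/14·R2.
R3 ← R3 / (-3358/581).
R1 ← R1 − 586/581·R3.
R2 ← R2 − 52/83·R3.
R4 ← R4 − 10074/581·R3.
R5 ← R5 − 13635/581·R3.
R6 ← R6 + 14230/581·R3.
Swap R4 and R5.
R4 ← R4 / (40301/1679).
R1 ← R1 − 337/1679·R4.
R2 ← R2 − 2788/1679·R4.
R3 ← R3 + 1867/1679·R4.
R6 ← R6 + 81538/1679·R4.
Swap R5 and R6.
R5 ← R5 / (-457606/40301).
R1 ← R1 − 6051/40301·R5.
R2 ← R2 + 6505/40301·R5.
R3 ← R3 − 3908/40301·R5.
R4 ← R4 − 24863/40301·R5.
R6 reduces to 0 = 0, so the extra equation is consistent.
Reading off the reduced rows gives u = 2, v = -6, w = 4, s = 0, t = 1.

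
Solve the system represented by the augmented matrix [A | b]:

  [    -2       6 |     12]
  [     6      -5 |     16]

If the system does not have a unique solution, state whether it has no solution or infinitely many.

x_1 = 6, x_2 = 4

Row-reduce the augmented matrix:
R1 ← R1 / (-2).
R2 ← R2 − 6·R1.
R2 ← R2 / (13).
R1 ← R1 + 3·R2.
Reading off the reduced rows gives x_1 = 6, x_2 = 4.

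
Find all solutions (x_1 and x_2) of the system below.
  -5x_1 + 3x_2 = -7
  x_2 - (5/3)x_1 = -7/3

Row-reduce:
R1 ← R1 / (-5).
R2 ← R2 + 5/3·R1.
Rank is 1 with 2 unknowns, leaving x_2 free.

infinitely many solutions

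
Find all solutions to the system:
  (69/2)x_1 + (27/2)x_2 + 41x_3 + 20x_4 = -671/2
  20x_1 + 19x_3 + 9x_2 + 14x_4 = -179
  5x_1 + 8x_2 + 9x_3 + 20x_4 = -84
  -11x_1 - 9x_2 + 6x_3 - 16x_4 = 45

Row-reduce:
R1 ← R1 / (69/2).
R2 ← R2 − 20·R1.
R3 ← R3 − 5·R1.
R4 ← R4 + 11·R1.
R2 ← R2 / (27/23).
R1 ← R1 − 9/23·R2.
R3 ← R3 − 139/23·R2.
R4 ← R4 + 108/23·R2.
R3 ← R3 / (2236/81).
R1 ← R1 − 25/9·R3.
R2 ← R2 + 329/81·R3.
Rank is 3 with 4 unknowns, leaving x_4 free.

infinitely many solutions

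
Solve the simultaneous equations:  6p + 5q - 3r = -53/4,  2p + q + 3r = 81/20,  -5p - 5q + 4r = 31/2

p = 1/2, q = -11/5, r = 7/4

Row-reduce the augmented matrix:
R1 ← R1 / (6).
R2 ← R2 − 2·R1.
R3 ← R3 + 5·R1.
R2 ← R2 / (-2/3).
R1 ← R1 − 5/6·R2.
R3 ← R3 + 5/6·R2.
R3 ← R3 / (-7/2).
R1 ← R1 − 9/2·R3.
R2 ← R2 + 6·R3.
Reading off the reduced rows gives p = 1/2, q = -11/5, r = 7/4.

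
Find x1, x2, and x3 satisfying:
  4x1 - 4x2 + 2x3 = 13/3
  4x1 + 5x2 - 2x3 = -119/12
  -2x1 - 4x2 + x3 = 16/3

x1 = -2/3, x2 = -1/4, x3 = 3

Row-reduce the augmented matrix:
R1 ← R1 / (4).
R2 ← R2 − 4·R1.
R3 ← R3 + 2·R1.
R2 ← R2 / (9).
R1 ← R1 + 1·R2.
R3 ← R3 + 6·R2.
R3 ← R3 / (-2/3).
R1 ← R1 − 1/18·R3.
R2 ← R2 + 4/9·R3.
Reading off the reduced rows gives x1 = -2/3, x2 = -1/4, x3 = 3.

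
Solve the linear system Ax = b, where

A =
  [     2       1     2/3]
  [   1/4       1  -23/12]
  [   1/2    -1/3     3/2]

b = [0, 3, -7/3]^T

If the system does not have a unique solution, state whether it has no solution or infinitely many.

Row-reduce:
R1 ← R1 / (2).
R2 ← R2 − 1/4·R1.
R3 ← R3 − 1/2·R1.
R2 ← R2 / (7/8).
R1 ← R1 − 1/2·R2.
R3 ← R3 + 7/12·R2.
Row 3 reduces to 0 = -1/3, a contradiction. The system is inconsistent.

no solution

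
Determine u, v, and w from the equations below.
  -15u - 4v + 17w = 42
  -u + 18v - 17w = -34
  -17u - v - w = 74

Row-reduce the augmented matrix:
R1 ← R1 / (-15).
R2 ← R2 + 1·R1.
R3 ← R3 + 17·R1.
R2 ← R2 / (274/15).
R1 ← R1 − 4/15·R2.
R3 ← R3 − 53/15·R2.
R3 ← R3 / (-2296/137).
R1 ← R1 + 119/137·R3.
R2 ← R2 + 136/137·R3.
Reading off the reduced rows gives u = -4, v = -4, w = -2.

u = -4, v = -4, w = -2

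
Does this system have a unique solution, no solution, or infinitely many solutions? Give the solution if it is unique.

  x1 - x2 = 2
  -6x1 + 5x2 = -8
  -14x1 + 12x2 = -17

no solution

Row-reduce:
R2 ← R2 + 6·R1.
R3 ← R3 + 14·R1.
R2 ← R2 / (-1).
R1 ← R1 + 1·R2.
R3 ← R3 + 2·R2.
Row 3 reduces to 0 = 3, a contradiction. The system is inconsistent.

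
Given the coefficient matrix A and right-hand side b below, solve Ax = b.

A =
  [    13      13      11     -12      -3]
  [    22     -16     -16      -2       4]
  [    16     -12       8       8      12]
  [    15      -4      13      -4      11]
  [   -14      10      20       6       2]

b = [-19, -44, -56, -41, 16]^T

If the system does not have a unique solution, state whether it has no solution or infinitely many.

Row-reduce:
R1 ← R1 / (13).
R2 ← R2 − 22·R1.
R3 ← R3 − 16·R1.
R4 ← R4 − 15·R1.
R5 ← R5 + 14·R1.
R2 ← R2 / (-38).
R1 ← R1 − 1·R2.
R3 ← R3 + 28·R2.
R4 ← R4 + 19·R2.
R5 ← R5 − 24·R2.
R3 ← R3 / (4932/247).
R1 ← R1 + 16/247·R3.
R2 ← R2 − 225/247·R3.
R4 ← R4 − 229/13·R3.
R5 ← R5 − 2466/247·R3.
R4 ← R4 / (-3080/411).
R1 ← R1 + 169/411·R4.
R2 ← R2 + 124/137·R4.
R3 ← R3 − 191/411·R4.
Rank is 4 with 5 unknowns, leaving x_5 free.

infinitely many solutions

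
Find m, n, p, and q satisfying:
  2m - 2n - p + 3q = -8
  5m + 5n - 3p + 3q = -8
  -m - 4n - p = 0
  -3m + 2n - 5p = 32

m = -6, n = 2, p = -2, q = 2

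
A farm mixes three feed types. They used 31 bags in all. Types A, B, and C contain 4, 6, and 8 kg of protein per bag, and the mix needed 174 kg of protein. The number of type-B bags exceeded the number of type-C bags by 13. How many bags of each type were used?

Let a = type-A bags, b = type-B bags, c = type-C bags.
  a + b + c = 31
  4a + 6b + 8c = 174
  b - c = 13
Row-reduce the augmented matrix:
R2 ← R2 − 4·R1.
R2 ← R2 / (2).
R1 ← R1 − 1·R2.
R3 ← R3 − 1·R2.
R3 ← R3 / (-3).
R1 ← R1 + 1·R3.
R2 ← R2 − 2·R3.
Reading off the reduced rows gives a = 10, b = 17, c = 4.

type-A bags: 10, type-B bags: 17, type-C bags: 4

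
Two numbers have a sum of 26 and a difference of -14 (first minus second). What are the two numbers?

first number: 6, second number: 20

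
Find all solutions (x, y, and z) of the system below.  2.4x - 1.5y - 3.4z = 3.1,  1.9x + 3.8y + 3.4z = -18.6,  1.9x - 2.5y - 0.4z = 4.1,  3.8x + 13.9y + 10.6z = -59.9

x = -2, y = -3, z = -1

Row-reduce the augmented matrix:
R1 ← R1 / (12/5).
R2 ← R2 − 19/10·R1.
R3 ← R3 − 19/10·R1.
R4 ← R4 − 19/5·R1.
R2 ← R2 / (399/80).
R1 ← R1 + 5/8·R2.
R3 ← R3 + 21/16·R2.
R4 ← R4 − 651/40·R2.
R3 ← R3 / (74/19).
R1 ← R1 + 782/1197·R3.
R2 ← R2 − 1462/1197·R3.
R4 ← R4 + 74/19·R3.
R4 reduces to 0 = 0, so the extra equation is consistent.
Reading off the reduced rows gives x = -2, y = -3, z = -1.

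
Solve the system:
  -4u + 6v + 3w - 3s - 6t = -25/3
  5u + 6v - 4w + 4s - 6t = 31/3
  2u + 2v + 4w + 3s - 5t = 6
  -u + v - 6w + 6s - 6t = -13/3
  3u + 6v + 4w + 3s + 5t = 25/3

Row-reduce the augmented matrix:
R1 ← R1 / (-4).
R2 ← R2 − 5·R1.
R3 ← R3 − 2·R1.
R4 ← R4 + 1·R1.
R5 ← R5 − 3·R1.
R2 ← R2 / (27/2).
R1 ← R1 + 3/2·R2.
R3 ← R3 − 5·R2.
R4 ← R4 + 1/2·R2.
R5 ← R5 − 21/2·R2.
R3 ← R3 / (151/27).
R1 ← R1 + 7/9·R3.
R2 ← R2 + 1/54·R3.
R4 ← R4 + 365/54·R3.
R5 ← R5 − 58/9·R3.
R4 ← R4 / (2555/302).
R1 ← R1 − 147/151·R4.
R2 ← R2 − 7/302·R4.
R3 ← R3 − 38/151·R4.
R5 ← R5 + 161/151·R4.
R5 ← R5 / (976/73).
R1 ← R1 − 42/73·R5.
R2 ← R2 + 72/73·R5.
R3 ← R3 + 143/511·R5.
R4 ← R4 + 521/511·R5.
Reading off the reduced rows gives u = 7/3, v = 0, w = 1/3, s = 0, t = 0.

u = 7/3, v = 0, w = 1/3, s = 0, t = 0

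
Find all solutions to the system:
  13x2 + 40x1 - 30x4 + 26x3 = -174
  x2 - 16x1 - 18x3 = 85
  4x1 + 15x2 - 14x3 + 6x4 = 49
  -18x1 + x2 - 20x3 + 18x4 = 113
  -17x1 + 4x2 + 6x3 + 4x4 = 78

Row-reduce:
R1 ← R1 / (40).
R2 ← R2 + 16·R1.
R3 ← R3 − 4·R1.
R4 ← R4 + 18·R1.
R5 ← R5 + 17·R1.
R2 ← R2 / (31/5).
R1 ← R1 − 13/40·R2.
R3 ← R3 − 137/10·R2.
R4 ← R4 − 137/20·R2.
R5 ← R5 − 381/40·R2.
R3 ← R3 / (6/31).
R1 ← R1 − 65/62·R3.
R2 ← R2 + 38/31·R3.
R4 ← R4 − 3/31·R3.
R5 ← R5 − 1781/62·R3.
Swap R4 and R5.
R4 ← R4 / (-10523/2).
R1 ← R1 + 385/2·R4.
R2 ← R2 − 223·R4.
R3 ← R3 − 367/2·R4.
Row 5 reduces to 0 = 3/2, a contradiction. The system is inconsistent.

no solution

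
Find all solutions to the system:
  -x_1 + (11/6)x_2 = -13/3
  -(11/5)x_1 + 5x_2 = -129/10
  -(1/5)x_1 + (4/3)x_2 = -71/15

no solution

Row-reduce:
R1 ← R1 / (-1).
R2 ← R2 + 11/5·R1.
R3 ← R3 + 1/5·R1.
R2 ← R2 / (29/30).
R1 ← R1 + 11/6·R2.
R3 ← R3 − 29/30·R2.
Row 3 reduces to 0 = -1/2, a contradiction. The system is inconsistent.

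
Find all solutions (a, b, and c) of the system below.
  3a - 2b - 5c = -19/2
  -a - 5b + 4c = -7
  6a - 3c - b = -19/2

a = -1, b = 2, c = 1/2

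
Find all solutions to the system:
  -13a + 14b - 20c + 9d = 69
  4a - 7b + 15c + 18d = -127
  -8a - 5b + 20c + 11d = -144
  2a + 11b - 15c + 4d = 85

Row-reduce the augmented matrix:
R1 ← R1 / (-13).
R2 ← R2 − 4·R1.
R3 ← R3 + 8·R1.
R4 ← R4 − 2·R1.
R2 ← R2 / (-35/13).
R1 ← R1 + 14/13·R2.
R3 ← R3 + 177/13·R2.
R4 ← R4 − 171/13·R2.
R3 ← R3 / (-87/7).
R1 ← R1 + 2·R3.
R2 ← R2 + 23/7·R3.
R4 ← R4 − 176/7·R3.
R4 ← R4 / (-8228/87).
R1 ← R1 − 611/87·R4.
R2 ← R2 − 1619/87·R4.
R3 ← R3 − 697/87·R4.
Reading off the reduced rows gives a = 2, b = 3, c = -4, d = -3.

a = 2, b = 3, c = -4, d = -3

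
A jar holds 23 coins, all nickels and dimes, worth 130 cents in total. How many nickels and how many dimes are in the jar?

Let n = nickels, d = dimes.
  n + d = 23
  5n + 10d = 130
From equation 1: n = 23 − d.
Substitute into equation 2 and solve: d = 3.
Then n = 20.

nickels: 20, dimes: 3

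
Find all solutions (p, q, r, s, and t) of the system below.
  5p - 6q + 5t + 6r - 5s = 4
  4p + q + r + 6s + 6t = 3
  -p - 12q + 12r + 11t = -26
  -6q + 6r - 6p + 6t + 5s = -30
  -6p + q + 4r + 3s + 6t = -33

infinitely many solutions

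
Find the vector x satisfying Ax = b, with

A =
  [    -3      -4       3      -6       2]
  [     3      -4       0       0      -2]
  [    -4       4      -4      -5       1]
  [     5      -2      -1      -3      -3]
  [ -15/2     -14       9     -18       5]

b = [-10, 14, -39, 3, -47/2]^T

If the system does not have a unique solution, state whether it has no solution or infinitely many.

no solution

Row-reduce:
R1 ← R1 / (-3).
R2 ← R2 − 3·R1.
R3 ← R3 + 4·R1.
R4 ← R4 − 5·R1.
R5 ← R5 + 15/2·R1.
R2 ← R2 / (-8).
R1 ← R1 − 4/3·R2.
R3 ← R3 − 28/3·R2.
R4 ← R4 + 26/3·R2.
R5 ← R5 + 4·R2.
R3 ← R3 / (-9/2).
R1 ← R1 + 1/2·R3.
R2 ← R2 + 3/8·R3.
R4 ← R4 − 3/4·R3.
R4 ← R4 / (-43/6).
R1 ← R1 − 13/9·R4.
R2 ← R2 − 13/12·R4.
R3 ← R3 − 8/9·R4.
Row 5 reduces to 0 = -1/2, a contradiction. The system is inconsistent.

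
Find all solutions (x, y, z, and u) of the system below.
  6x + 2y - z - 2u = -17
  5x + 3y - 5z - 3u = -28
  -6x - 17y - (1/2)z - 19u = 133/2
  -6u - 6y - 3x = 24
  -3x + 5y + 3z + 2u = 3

no solution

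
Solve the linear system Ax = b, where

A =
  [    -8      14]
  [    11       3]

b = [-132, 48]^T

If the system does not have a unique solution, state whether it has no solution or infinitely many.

x_1 = 6, x_2 = -6

Row-reduce the augmented matrix:
R1 ← R1 / (-8).
R2 ← R2 − 11·R1.
R2 ← R2 / (89/4).
R1 ← R1 + 7/4·R2.
Reading off the reduced rows gives x_1 = 6, x_2 = -6.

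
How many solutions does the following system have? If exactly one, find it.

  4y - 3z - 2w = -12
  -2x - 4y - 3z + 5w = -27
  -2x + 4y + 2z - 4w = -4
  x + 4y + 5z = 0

x = 6, y = -4, z = 2, w = -5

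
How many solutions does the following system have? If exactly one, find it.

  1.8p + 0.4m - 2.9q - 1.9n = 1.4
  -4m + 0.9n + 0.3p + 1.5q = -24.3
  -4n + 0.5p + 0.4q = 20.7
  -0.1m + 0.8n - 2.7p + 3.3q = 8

Row-reduce the augmented matrix:
R1 ← R1 / (2/5).
R2 ← R2 + 4·R1.
R4 ← R4 + 1/10·R1.
R2 ← R2 / (-181/10).
R1 ← R1 + 19/4·R2.
R3 ← R3 + 4·R2.
R4 ← R4 − 13/40·R2.
R3 ← R3 / (-1283/362).
R1 ← R1 + 219/724·R3.
R2 ← R2 + 183/181·R3.
R4 ← R4 + 13911/7240·R3.
R4 ← R4 / (-45878/32075).
R1 ← R1 + 3759/6415·R4.
R2 ← R2 + 2107/6415·R4.
R3 ← R3 + 11724/6415·R4.
Reading off the reduced rows gives m = 6, n = -5, p = -1, q = 3.

m = 6, n = -5, p = -1, q = 3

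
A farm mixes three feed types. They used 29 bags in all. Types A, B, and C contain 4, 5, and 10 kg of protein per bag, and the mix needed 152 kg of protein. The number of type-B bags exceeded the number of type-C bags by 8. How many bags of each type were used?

type-A bags: 13, type-B bags: 12, type-C bags: 4

Let a = type-A bags, b = type-B bags, c = type-C bags.
  a + b + c = 29
  4a + 5b + 10c = 152
  b - c = 8
Row-reduce the augmented matrix:
R2 ← R2 − 4·R1.
R1 ← R1 − 1·R2.
R3 ← R3 − 1·R2.
R3 ← R3 / (-7).
R1 ← R1 + 5·R3.
R2 ← R2 − 6·R3.
Reading off the reduced rows gives a = 13, b = 12, c = 4.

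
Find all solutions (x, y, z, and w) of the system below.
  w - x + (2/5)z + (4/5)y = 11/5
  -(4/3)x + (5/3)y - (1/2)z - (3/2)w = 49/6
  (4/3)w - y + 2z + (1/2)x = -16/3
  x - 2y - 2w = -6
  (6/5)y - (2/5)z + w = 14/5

Row-reduce:
R1 ← R1 / (-1).
R2 ← R2 + 4/3·R1.
R3 ← R3 − 1/2·R1.
R4 ← R4 − 1·R1.
R2 ← R2 / (3/5).
R1 ← R1 + 4/5·R2.
R3 ← R3 + 3/5·R2.
R4 ← R4 + 6/5·R2.
R5 ← R5 − 6/5·R2.
R3 ← R3 / (7/6).
R1 ← R1 + 16/9·R3.
R2 ← R2 + 31/18·R3.
R4 ← R4 + 5/3·R3.
R5 ← R5 − 5/3·R3.
R4 ← R4 / (-170/21).
R1 ← R1 + 397/63·R4.
R2 ← R2 + 781/126·R4.
R3 ← R3 + 6/7·R4.
R5 ← R5 − 170/21·R4.
Row 5 reduces to 0 = -1, a contradiction. The system is inconsistent.

no solution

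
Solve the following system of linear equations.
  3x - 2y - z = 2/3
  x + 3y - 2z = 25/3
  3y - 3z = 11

x = 0, y = 1, z = -8/3

Row-reduce the augmented matrix:
R1 ← R1 / (3).
R2 ← R2 − 1·R1.
R2 ← R2 / (11/3).
R1 ← R1 + 2/3·R2.
R3 ← R3 − 3·R2.
R3 ← R3 / (-18/11).
R1 ← R1 + 7/11·R3.
R2 ← R2 + 5/11·R3.
Reading off the reduced rows gives x = 0, y = 1, z = -8/3.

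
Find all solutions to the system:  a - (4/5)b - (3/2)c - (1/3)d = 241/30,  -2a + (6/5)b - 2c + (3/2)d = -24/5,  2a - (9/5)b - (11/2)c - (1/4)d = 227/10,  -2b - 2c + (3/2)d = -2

no solution

Row-reduce:
R2 ← R2 + 2·R1.
R3 ← R3 − 2·R1.
R2 ← R2 / (-2/5).
R1 ← R1 + 4/5·R2.
R3 ← R3 + 1/5·R2.
R4 ← R4 + 2·R2.
Swap R3 and R4.
R3 ← R3 / (23).
R1 ← R1 − 17/2·R3.
R2 ← R2 − 25/2·R3.
Row 4 reduces to 0 = 1, a contradiction. The system is inconsistent.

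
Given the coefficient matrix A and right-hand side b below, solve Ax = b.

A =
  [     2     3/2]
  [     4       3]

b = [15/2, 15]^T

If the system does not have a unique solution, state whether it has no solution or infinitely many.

Row-reduce:
R1 ← R1 / (2).
R2 ← R2 − 4·R1.
Rank is 1 with 2 unknowns, leaving x_2 free.

infinitely many solutions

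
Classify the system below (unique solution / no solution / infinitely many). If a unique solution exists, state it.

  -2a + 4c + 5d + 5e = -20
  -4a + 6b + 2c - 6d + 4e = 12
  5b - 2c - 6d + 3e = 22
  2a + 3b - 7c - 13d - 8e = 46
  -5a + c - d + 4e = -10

infinitely many solutions

Row-reduce:
R1 ← R1 / (-2).
R2 ← R2 + 4·R1.
R4 ← R4 − 2·R1.
R5 ← R5 + 5·R1.
R2 ← R2 / (6).
R3 ← R3 − 5·R2.
R4 ← R4 − 3·R2.
R3 ← R3 / (3).
R1 ← R1 + 2·R3.
R2 ← R2 + 1·R3.
R5 ← R5 + 9·R3.
Swap R4 and R5.
R4 ← R4 / (17/2).
R1 ← R1 − 43/18·R4.
R2 ← R2 + 2/9·R4.
R3 ← R3 − 22/9·R4.
Rank is 4 with 5 unknowns, leaving e free.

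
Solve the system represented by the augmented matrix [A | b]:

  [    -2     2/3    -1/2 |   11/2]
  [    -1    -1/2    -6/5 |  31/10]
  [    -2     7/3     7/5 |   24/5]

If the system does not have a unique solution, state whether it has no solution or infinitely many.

infinitely many solutions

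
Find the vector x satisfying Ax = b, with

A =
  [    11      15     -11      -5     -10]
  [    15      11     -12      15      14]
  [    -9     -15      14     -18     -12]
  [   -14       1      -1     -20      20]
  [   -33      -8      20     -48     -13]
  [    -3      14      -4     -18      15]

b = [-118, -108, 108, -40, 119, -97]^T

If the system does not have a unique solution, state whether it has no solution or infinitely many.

Row-reduce the augmented matrix:
R1 ← R1 / (11).
R2 ← R2 − 15·R1.
R3 ← R3 + 9·R1.
R4 ← R4 + 14·R1.
R5 ← R5 + 33·R1.
R6 ← R6 + 3·R1.
R2 ← R2 / (-104/11).
R1 ← R1 − 15/11·R2.
R3 ← R3 + 30/11·R2.
R4 ← R4 − 221/11·R2.
R5 ← R5 − 37·R2.
R6 ← R6 − 199/11·R2.
R3 ← R3 / (215/52).
R1 ← R1 + 59/104·R3.
R2 ← R2 + 33/104·R3.
R4 ← R4 + 69/8·R3.
R5 ← R5 + 131/104·R3.
R6 ← R6 + 131/104·R3.
R4 ← R4 / (-16861/430).
R1 ← R1 + 517/430·R4.
R2 ← R2 + 1929/430·R4.
R3 ← R3 + 1476/215·R4.
R5 ← R5 − 5907/430·R4.
R6 ← R6 − 5907/430·R4.
R5 ← R5 / (996883/16861).
R1 ← R1 + 17012/16861·R5.
R2 ← R2 + 99740/16861·R5.
R3 ← R3 + 136272/16861·R5.
R4 ← R4 + 3126/16861·R5.
R6 ← R6 − 996883/16861·R5.
R6 reduces to 0 = 0, so the extra equation is consistent.
Reading off the reduced rows gives x_1 = -2, x_2 = -2, x_3 = 6, x_4 = 2, x_5 = -1.

x_1 = -2, x_2 = -2, x_3 = 6, x_4 = 2, x_5 = -1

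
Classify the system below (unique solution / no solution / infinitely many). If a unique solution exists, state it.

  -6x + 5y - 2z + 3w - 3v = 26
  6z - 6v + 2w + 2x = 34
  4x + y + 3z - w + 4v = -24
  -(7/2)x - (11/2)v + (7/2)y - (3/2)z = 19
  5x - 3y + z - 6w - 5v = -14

Row-reduce:
R1 ← R1 / (-6).
R2 ← R2 − 2·R1.
R3 ← R3 − 4·R1.
R4 ← R4 + 7/2·R1.
R5 ← R5 − 5·R1.
R2 ← R2 / (5/3).
R1 ← R1 + 5/6·R2.
R3 ← R3 − 13/3·R2.
R4 ← R4 − 7/12·R2.
R5 ← R5 − 7/6·R2.
R3 ← R3 / (-61/5).
R1 ← R1 − 3·R3.
R2 ← R2 − 16/5·R3.
R4 ← R4 + 11/5·R3.
R5 ← R5 + 22/5·R3.
R4 ← R4 / (-96/61).
R1 ← R1 + 41/61·R4.
R2 ← R2 − 1/61·R4.
R3 ← R3 − 34/61·R4.
R5 ← R5 + 192/61·R4.
Rank is 4 with 5 unknowns, leaving v free.

infinitely many solutions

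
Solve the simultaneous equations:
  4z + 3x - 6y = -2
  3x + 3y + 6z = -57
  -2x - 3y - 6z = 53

x = -4, y = -5, z = -5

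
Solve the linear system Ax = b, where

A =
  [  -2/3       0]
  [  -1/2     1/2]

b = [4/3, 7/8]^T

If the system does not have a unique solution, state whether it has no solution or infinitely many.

x_1 = -2, x_2 = -1/4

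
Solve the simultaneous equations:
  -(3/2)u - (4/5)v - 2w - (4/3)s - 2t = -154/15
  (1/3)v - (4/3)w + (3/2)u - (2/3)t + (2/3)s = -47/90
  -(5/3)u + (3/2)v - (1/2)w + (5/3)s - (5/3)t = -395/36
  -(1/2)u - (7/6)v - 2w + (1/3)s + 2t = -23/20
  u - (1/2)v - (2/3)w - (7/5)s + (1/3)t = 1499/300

u = 8/3, v = 3/2, w = 4/3, s = -11/5, t = 8/3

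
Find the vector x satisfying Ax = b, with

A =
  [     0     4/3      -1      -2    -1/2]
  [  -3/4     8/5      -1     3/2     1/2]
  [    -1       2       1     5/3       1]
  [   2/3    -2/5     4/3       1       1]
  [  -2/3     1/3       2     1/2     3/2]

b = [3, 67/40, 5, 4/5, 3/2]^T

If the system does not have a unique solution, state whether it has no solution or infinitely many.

x_1 = 3/2, x_2 = 3, x_3 = 3/2, x_4 = 0, x_5 = -1

Row-reduce the augmented matrix:
Swap R1 and R2.
R1 ← R1 / (-3/4).
R3 ← R3 + 1·R1.
R4 ← R4 − 2/3·R1.
R5 ← R5 + 2/3·R1.
R2 ← R2 / (4/3).
R1 ← R1 + 32/15·R2.
R3 ← R3 + 2/15·R2.
R4 ← R4 − 46/45·R2.
R5 ← R5 + 49/45·R2.
R3 ← R3 / (67/30).
R1 ← R1 + 4/15·R3.
R2 ← R2 + 3/4·R3.
R4 ← R4 − 109/90·R3.
R5 ← R5 − 373/180·R3.
R4 ← R4 / (2506/603).
R1 ← R1 + 1058/201·R4.
R2 ← R2 + 225/134·R4.
R3 ← R3 + 16/67·R4.
R5 ← R5 + 1189/603·R4.
R5 ← R5 / (8861/7518).
R1 ← R1 − 1723/2506·R5.
R2 ← R2 − 3975/10024·R5.
R3 ← R3 − 559/2506·R5.
R4 ← R4 − 2019/5012·R5.
Reading off the reduced rows gives x_1 = 3/2, x_2 = 3, x_3 = 3/2, x_4 = 0, x_5 = -1.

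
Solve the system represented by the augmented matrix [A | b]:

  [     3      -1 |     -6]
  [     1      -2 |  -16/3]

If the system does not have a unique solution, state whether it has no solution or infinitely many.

x_1 = -4/3, x_2 = 2

From equation 1: x_2 = 6 + 3·x_1.
Substitute into equation 2 and solve: x_1 = -4/3.
Then x_2 = 2.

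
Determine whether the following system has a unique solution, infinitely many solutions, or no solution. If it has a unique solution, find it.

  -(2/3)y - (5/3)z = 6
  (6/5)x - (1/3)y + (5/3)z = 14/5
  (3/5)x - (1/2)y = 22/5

Row-reduce:
Swap R1 and R2.
R1 ← R1 / (6/5).
R3 ← R3 − 3/5·R1.
R2 ← R2 / (-2/3).
R1 ← R1 + 5/18·R2.
R3 ← R3 + 1/3·R2.
Rank is 2 with 3 unknowns, leaving z free.

infinitely many solutions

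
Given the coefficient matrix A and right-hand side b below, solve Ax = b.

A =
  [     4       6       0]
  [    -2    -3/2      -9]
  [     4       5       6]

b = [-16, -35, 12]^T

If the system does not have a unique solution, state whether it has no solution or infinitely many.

no solution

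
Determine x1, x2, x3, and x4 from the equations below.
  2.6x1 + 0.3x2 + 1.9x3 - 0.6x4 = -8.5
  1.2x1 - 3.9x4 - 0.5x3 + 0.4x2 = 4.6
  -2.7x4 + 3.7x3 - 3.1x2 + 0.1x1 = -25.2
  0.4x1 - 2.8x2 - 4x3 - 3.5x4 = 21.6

Row-reduce the augmented matrix:
R1 ← R1 / (13/5).
R2 ← R2 − 6/5·R1.
R3 ← R3 − 1/10·R1.
R4 ← R4 − 2/5·R1.
R2 ← R2 / (17/65).
R1 ← R1 − 3/26·R2.
R3 ← R3 + 809/260·R2.
R4 ← R4 + 37/13·R2.
R3 ← R3 / (-8673/680).
R1 ← R1 − 91/68·R3.
R2 ← R2 + 179/34·R3.
R4 ← R4 + 3277/170·R3.
R4 ← R4 / (761951/28910).
R1 ← R1 + 1419/413·R4.
R2 ← R2 − 14583/2891·R4.
R3 ← R3 − 10377/2891·R4.
Reading off the reduced rows gives x1 = 1, x2 = 1, x3 = -6, x4 = 0.

x1 = 1, x2 = 1, x3 = -6, x4 = 0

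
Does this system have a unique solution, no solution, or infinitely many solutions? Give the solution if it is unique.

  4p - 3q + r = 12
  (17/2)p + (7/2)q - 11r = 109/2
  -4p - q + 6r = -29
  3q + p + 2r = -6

Row-reduce:
R1 ← R1 / (4).
R2 ← R2 − 17/2·R1.
R3 ← R3 + 4·R1.
R4 ← R4 − 1·R1.
R2 ← R2 / (79/8).
R1 ← R1 + 3/4·R2.
R3 ← R3 + 4·R2.
R4 ← R4 − 15/4·R2.
R3 ← R3 / (133/79).
R1 ← R1 + 59/79·R3.
R2 ← R2 + 105/79·R3.
R4 ← R4 − 532/79·R3.
Row 4 reduces to 0 = 1, a contradiction. The system is inconsistent.

no solution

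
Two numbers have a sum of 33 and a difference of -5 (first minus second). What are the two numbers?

first number: 14, second number: 19

Let x = first number, y = second number.
  x + y = 33
  x - y = -5
Row-reduce the augmented matrix:
R2 ← R2 − 1·R1.
R2 ← R2 / (-2).
R1 ← R1 − 1·R2.
Reading off the reduced rows gives x = 14, y = 19.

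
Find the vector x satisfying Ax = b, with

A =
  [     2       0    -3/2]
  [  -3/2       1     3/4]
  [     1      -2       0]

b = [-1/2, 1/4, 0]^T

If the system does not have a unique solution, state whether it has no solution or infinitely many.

Row-reduce:
R1 ← R1 / (2).
R2 ← R2 + 3/2·R1.
R3 ← R3 − 1·R1.
R3 ← R3 + 2·R2.
Rank is 2 with 3 unknowns, leaving x_3 free.

infinitely many solutions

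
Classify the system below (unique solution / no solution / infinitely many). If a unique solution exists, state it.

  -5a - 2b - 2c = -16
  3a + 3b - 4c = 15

Row-reduce:
R1 ← R1 / (-5).
R2 ← R2 − 3·R1.
R2 ← R2 / (9/5).
R1 ← R1 − 2/5·R2.
Rank is 2 with 3 unknowns, leaving c free.

infinitely many solutions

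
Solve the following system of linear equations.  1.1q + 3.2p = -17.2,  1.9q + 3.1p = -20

Row-reduce the augmented matrix:
R1 ← R1 / (16/5).
R2 ← R2 − 31/10·R1.
R2 ← R2 / (267/320).
R1 ← R1 − 11/32·R2.
Reading off the reduced rows gives p = -4, q = -4.

p = -4, q = -4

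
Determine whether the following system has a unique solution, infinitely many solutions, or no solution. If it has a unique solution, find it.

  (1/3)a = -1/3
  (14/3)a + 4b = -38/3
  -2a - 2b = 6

a = -1, b = -2

Row-reduce the augmented matrix:
R1 ← R1 / (1/3).
R2 ← R2 − 14/3·R1.
R3 ← R3 + 2·R1.
R2 ← R2 / (4).
R3 ← R3 + 2·R2.
R3 reduces to 0 = 0, so the extra equation is consistent.
Reading off the reduced rows gives a = -1, b = -2.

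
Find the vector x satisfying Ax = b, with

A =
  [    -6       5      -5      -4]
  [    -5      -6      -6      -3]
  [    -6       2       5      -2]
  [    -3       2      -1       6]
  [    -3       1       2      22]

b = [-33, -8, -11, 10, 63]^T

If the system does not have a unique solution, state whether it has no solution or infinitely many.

Row-reduce the augmented matrix:
R1 ← R1 / (-6).
R2 ← R2 + 5·R1.
R3 ← R3 + 6·R1.
R4 ← R4 + 3·R1.
R5 ← R5 + 3·R1.
R2 ← R2 / (-61/6).
R1 ← R1 + 5/6·R2.
R3 ← R3 + 3·R2.
R4 ← R4 + 1/2·R2.
R5 ← R5 + 3/2·R2.
R3 ← R3 / (643/61).
R1 ← R1 − 60/61·R3.
R2 ← R2 − 11/61·R3.
R4 ← R4 − 97/61·R3.
R5 ← R5 − 291/61·R3.
R4 ← R4 / (4949/643).
R1 ← R1 − 297/643·R4.
R2 ← R2 + 42/643·R4.
R3 ← R3 − 116/643·R4.
R5 ← R5 − 14847/643·R4.
R5 reduces to 0 = 0, so the extra equation is consistent.
Reading off the reduced rows gives x_1 = 1, x_2 = -2, x_3 = 1, x_4 = 3.

x_1 = 1, x_2 = -2, x_3 = 1, x_4 = 3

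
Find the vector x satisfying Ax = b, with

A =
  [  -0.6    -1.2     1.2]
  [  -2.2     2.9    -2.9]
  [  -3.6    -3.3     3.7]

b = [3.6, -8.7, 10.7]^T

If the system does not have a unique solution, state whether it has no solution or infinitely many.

Row-reduce the augmented matrix:
R1 ← R1 / (-3/5).
R2 ← R2 + 11/5·R1.
R3 ← R3 + 18/5·R1.
R2 ← R2 / (73/10).
R1 ← R1 − 2·R2.
R3 ← R3 − 39/10·R2.
R3 ← R3 / (2/5).
R2 ← R2 + 1·R3.
Reading off the reduced rows gives x_1 = 0, x_2 = -1, x_3 = 2.

x_1 = 0, x_2 = -1, x_3 = 2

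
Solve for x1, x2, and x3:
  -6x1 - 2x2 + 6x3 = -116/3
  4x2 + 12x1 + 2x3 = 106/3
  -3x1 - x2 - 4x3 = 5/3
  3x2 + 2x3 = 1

x1 = 8/3, x2 = 7/3, x3 = -3

Row-reduce the augmented matrix:
R1 ← R1 / (-6).
R2 ← R2 − 12·R1.
R3 ← R3 + 3·R1.
Swap R2 and R4.
R2 ← R2 / (3).
R1 ← R1 − 1/3·R2.
R3 ← R3 / (-7).
R1 ← R1 + 11/9·R3.
R2 ← R2 − 2/3·R3.
R4 ← R4 − 14·R3.
R4 reduces to 0 = 0, so the extra equation is consistent.
Reading off the reduced rows gives x1 = 8/3, x2 = 7/3, x3 = -3.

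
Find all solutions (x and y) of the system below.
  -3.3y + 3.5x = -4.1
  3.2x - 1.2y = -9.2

x = -4, y = -3

Row-reduce the augmented matrix:
R1 ← R1 / (7/2).
R2 ← R2 − 16/5·R1.
R2 ← R2 / (318/175).
R1 ← R1 + 33/35·R2.
Reading off the reduced rows gives x = -4, y = -3.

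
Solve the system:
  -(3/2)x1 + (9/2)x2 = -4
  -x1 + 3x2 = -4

Row-reduce:
R1 ← R1 / (-3/2).
R2 ← R2 + 1·R1.
Row 2 reduces to 0 = -4/3, a contradiction. The system is inconsistent.

no solution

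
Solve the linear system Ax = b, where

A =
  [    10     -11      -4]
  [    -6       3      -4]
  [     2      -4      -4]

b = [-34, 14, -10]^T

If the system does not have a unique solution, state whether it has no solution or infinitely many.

infinitely many solutions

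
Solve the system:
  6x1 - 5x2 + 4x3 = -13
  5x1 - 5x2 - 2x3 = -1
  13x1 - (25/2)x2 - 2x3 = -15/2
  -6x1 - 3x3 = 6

Row-reduce:
R1 ← R1 / (6).
R2 ← R2 − 5·R1.
R3 ← R3 − 13·R1.
R4 ← R4 + 6·R1.
R2 ← R2 / (-5/6).
R1 ← R1 + 5/6·R2.
R3 ← R3 + 5/3·R2.
R4 ← R4 + 5·R2.
Swap R3 and R4.
R3 ← R3 / (33).
R1 ← R1 − 6·R3.
R2 ← R2 − 32/5·R3.
Row 4 reduces to 0 = 1, a contradiction. The system is inconsistent.

no solution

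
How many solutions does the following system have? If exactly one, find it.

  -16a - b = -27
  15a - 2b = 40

From equation 1: b = 27 − 16·a.
Substitute into equation 2 and solve: a = 2.
Then b = -5.

a = 2, b = -5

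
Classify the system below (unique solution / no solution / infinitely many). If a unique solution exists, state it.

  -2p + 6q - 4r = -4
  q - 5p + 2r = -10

infinitely many solutions

Row-reduce:
R1 ← R1 / (-2).
R2 ← R2 + 5·R1.
R2 ← R2 / (-14).
R1 ← R1 + 3·R2.
Rank is 2 with 3 unknowns, leaving r free.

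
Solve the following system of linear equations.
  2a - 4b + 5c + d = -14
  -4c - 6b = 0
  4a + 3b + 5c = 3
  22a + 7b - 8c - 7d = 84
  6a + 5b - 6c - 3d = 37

Row-reduce:
R1 ← R1 / (2).
R3 ← R3 − 4·R1.
R4 ← R4 − 22·R1.
R5 ← R5 − 6·R1.
R2 ← R2 / (-6).
R1 ← R1 + 2·R2.
R3 ← R3 − 11·R2.
R4 ← R4 − 51·R2.
R5 ← R5 − 17·R2.
R3 ← R3 / (-37/3).
R1 ← R1 − 23/6·R3.
R2 ← R2 − 2/3·R3.
R4 ← R4 + 97·R3.
R5 ← R5 + 97/3·R3.
R4 ← R4 / (-84/37).
R1 ← R1 + 9/74·R4.
R2 ← R2 + 4/37·R4.
R3 ← R3 − 6/37·R4.
R5 ← R5 + 28/37·R4.
Row 5 reduces to 0 = -1/3, a contradiction. The system is inconsistent.

no solution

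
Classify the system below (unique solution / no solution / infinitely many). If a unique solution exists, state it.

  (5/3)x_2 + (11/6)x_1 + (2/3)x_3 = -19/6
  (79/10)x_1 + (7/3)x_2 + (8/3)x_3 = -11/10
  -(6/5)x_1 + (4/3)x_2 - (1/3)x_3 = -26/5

no solution

Row-reduce:
R1 ← R1 / (11/6).
R2 ← R2 − 79/10·R1.
R3 ← R3 + 6/5·R1.
R2 ← R2 / (-160/33).
R1 ← R1 − 10/11·R2.
R3 ← R3 − 80/33·R2.
Row 3 reduces to 0 = -1, a contradiction. The system is inconsistent.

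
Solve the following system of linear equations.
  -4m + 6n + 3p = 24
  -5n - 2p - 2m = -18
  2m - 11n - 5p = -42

Row-reduce:
R1 ← R1 / (-4).
R2 ← R2 + 2·R1.
R3 ← R3 − 2·R1.
R2 ← R2 / (-8).
R1 ← R1 + 3/2·R2.
R3 ← R3 + 8·R2.
Rank is 2 with 3 unknowns, leaving p free.

infinitely many solutions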